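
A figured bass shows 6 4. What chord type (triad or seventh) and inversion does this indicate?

triad, second inversion

Intervals of 6/4 above the bass form a triad; the bass is the fifth, so this is second inversion.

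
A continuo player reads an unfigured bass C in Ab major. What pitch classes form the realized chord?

An unfigured bass implies 5/3.
A third above C in this key is Eb.
A fifth above C in this key is G.
Together with the bass C, this spells C minor in root position.

C, Eb, G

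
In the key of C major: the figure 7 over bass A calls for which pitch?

Counting 6 letter steps above A lands on G; in C major, that letter is G.

G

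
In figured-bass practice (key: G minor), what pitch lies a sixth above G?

Counting 5 letter steps above G lands on E; in G minor, that letter is Eb.

Eb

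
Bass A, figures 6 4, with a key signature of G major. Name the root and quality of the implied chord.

D major

The figures 6 4 indicate a triad in second inversion.
In second inversion the root lies a fourth above the bass: a fourth above A in G major is D.
The chord tones are A, D, F#, giving D major.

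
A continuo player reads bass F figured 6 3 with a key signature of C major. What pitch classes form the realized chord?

F, A, D

A third above F in this key is A.
A sixth above F in this key is D.
Together with the bass F, this spells D minor in first inversion.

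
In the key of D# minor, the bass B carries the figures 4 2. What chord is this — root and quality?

The figures 4 2 indicate a seventh chord in third inversion.
In third inversion the root lies a second above the bass: a second above B in D# minor is C#.
The chord tones are B, C#, E#, G#, giving C# dominant seventh.

C# dominant seventh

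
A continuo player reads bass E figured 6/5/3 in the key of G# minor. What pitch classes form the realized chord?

E, G#, B, C#

A third above E in this key is G#.
A fifth above E in this key is B.
A sixth above E in this key is C#.
Together with the bass E, this spells C# minor seventh in first inversion.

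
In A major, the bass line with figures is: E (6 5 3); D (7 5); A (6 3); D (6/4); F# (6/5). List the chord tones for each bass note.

E (6/5/3): E, G#, B, C#.
D (7/5/3): D, F#, A, C#.
A (6/3): A, C#, F#.
D (6/4): D, G#, B.
F# (6/5/3): F#, A, C#, D.

E, G#, B, C# | D, F#, A, C# | A, C#, F# | D, G#, B | F#, A, C#, D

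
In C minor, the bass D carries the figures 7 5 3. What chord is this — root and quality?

D half-diminished seventh

The figures 7 5 3 indicate a seventh chord in root position.
In root position the bass is the root, so the root is D.
The chord tones are D, F, Ab, C, giving D half-diminished seventh.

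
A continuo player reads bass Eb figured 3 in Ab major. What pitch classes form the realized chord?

Eb, G, Bb

The written figures 3 are shorthand for 5/3: the 5 is implied.
A third above Eb in this key is G.
A fifth above Eb in this key is Bb.
Together with the bass Eb, this spells Eb major in root position.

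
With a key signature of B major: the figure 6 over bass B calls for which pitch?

Counting 5 letter steps above B lands on G; in B major, that letter is G#.

G#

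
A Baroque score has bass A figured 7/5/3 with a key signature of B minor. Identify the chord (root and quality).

The figures 7/5/3 indicate a seventh chord in root position.
In root position the bass is the root, so the root is A.
The chord tones are A, C#, E, G, giving A dominant seventh.

A dominant seventh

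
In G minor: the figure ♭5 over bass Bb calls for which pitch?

Fb

Counting 4 letter steps above Bb lands on F; in G minor, that letter is F.
The b5 figure lowers it a semitone, giving Fb.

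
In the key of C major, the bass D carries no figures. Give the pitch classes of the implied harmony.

An unfigured bass implies 5/3.
A third above D in this key is F.
A fifth above D in this key is A.
Together with the bass D, this spells D minor in root position.

D, F, A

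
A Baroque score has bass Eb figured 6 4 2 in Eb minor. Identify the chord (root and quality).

F half-diminished seventh

The figures 6 4 2 indicate a seventh chord in third inversion.
In third inversion the root lies a second above the bass: a second above Eb in Eb minor is F.
The chord tones are Eb, F, Ab, Cb, giving F half-diminished seventh.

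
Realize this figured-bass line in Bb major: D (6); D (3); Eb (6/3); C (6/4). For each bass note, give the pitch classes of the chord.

D, F, Bb | D, F, A | Eb, G, C | C, F, A

D (6/3): D, F, Bb.
D (5/3): D, F, A.
Eb (6/3): Eb, G, C.
C (6/4): C, F, A.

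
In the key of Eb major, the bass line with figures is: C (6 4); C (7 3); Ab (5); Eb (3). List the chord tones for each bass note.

C (6/4): C, F, Ab.
C (7/5/3): C, Eb, G, Bb.
Ab (5/3): Ab, C, Eb.
Eb (5/3): Eb, G, Bb.

C, F, Ab | C, Eb, G, Bb | Ab, C, Eb | Eb, G, Bb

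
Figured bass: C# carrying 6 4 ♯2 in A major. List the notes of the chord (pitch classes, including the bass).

A second above C# in this key is D, raised to D# by the sharp.
A fourth above C# in this key is F#.
A sixth above C# in this key is A.
Together with the bass C#, this spells D# half-diminished seventh in third inversion.

C#, D#, F#, A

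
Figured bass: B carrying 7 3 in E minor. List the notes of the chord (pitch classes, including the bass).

The written figures 7 3 are shorthand for 7/5/3: the 5 is implied.
A third above B in this key is D.
A fifth above B in this key is F#.
A seventh above B in this key is A.
Together with the bass B, this spells B minor seventh in root position.

B, D, F#, A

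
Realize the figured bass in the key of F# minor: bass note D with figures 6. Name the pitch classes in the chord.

D, F#, B

The written figures 6 are shorthand for 6/3: the 3 is implied.
A third above D in this key is F#.
A sixth above D in this key is B.
Together with the bass D, this spells B minor in first inversion.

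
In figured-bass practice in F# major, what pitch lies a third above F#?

A#

Counting 2 letter steps above F# lands on A; in F# major, that letter is A#.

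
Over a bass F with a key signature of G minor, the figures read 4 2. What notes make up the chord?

F, G, Bb, D

The written figures 4 2 are shorthand for 6/4/2: the 6 is implied.
A second above F in this key is G.
A fourth above F in this key is Bb.
A sixth above F in this key is D.
Together with the bass F, this spells G minor seventh in third inversion.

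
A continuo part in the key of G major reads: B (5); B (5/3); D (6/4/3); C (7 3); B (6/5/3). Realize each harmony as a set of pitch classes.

B, D, F# | B, D, F# | D, F#, G, B | C, E, G, B | B, D, F#, G

B (5/3): B, D, F#.
B (5/3): B, D, F#.
D (6/4/3): D, F#, G, B.
C (7/5/3): C, E, G, B.
B (6/5/3): B, D, F#, G.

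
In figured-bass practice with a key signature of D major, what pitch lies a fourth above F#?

Counting 3 letter steps above F# lands on B; in D major, that letter is B.

B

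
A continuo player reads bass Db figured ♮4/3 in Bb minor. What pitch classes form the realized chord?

Db, F, G, Bb

The written figures ♮4/3 are shorthand for 6/4/3: the 6 is implied.
A third above Db in this key is F.
A fourth above Db in this key is Gb, made natural (G) by the ♮ figure.
A sixth above Db in this key is Bb.
Together with the bass Db, this spells G half-diminished seventh in second inversion.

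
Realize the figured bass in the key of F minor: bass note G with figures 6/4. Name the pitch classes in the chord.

G, C, Eb

A fourth above G in this key is C.
A sixth above G in this key is Eb.
Together with the bass G, this spells C minor in second inversion.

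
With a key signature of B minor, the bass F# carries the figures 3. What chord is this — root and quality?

F# minor

The figures 3 indicate a triad in root position.
In root position the bass is the root, so the root is F#.
The chord tones are F#, A, C#, giving F# minor.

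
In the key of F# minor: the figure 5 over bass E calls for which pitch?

Counting 4 letter steps above E lands on B; in F# minor, that letter is B.

B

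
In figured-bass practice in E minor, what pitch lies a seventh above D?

C

Counting 6 letter steps above D lands on C; in E minor, that letter is C.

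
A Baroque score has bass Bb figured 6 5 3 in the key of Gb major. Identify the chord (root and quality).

Gb major seventh

The figures 6 5 3 indicate a seventh chord in first inversion.
In first inversion the root lies a sixth above the bass: a sixth above Bb in Gb major is Gb.
The chord tones are Bb, Db, F, Gb, giving Gb major seventh.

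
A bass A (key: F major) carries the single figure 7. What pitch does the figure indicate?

G

Counting 6 letter steps above A lands on G; in F major, that letter is G.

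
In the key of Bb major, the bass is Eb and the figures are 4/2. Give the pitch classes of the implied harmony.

Eb, F, A, C

The written figures 4/2 are shorthand for 6/4/2: the 6 is implied.
A second above Eb in this key is F.
A fourth above Eb in this key is A.
A sixth above Eb in this key is C.
Together with the bass Eb, this spells F dominant seventh in third inversion.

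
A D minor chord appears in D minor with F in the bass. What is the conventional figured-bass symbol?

6

F is the third of D minor, so the chord is in first inversion.
A triad in first inversion is figured 6/3, conventionally abbreviated 6.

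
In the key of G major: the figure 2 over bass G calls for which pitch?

A

Counting 1 letter step above G lands on A; in G major, that letter is A.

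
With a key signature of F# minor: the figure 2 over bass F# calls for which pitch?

Counting 1 letter step above F# lands on G; in F# minor, that letter is G#.

G#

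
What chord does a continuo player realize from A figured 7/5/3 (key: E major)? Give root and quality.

A major seventh

The figures 7/5/3 indicate a seventh chord in root position.
In root position the bass is the root, so the root is A.
The chord tones are A, C#, E, G#, giving A major seventh.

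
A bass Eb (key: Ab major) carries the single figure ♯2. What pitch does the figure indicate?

F#

Counting 1 letter step above Eb lands on F; in Ab major, that letter is F.
The #2 figure raises it a semitone, giving F#.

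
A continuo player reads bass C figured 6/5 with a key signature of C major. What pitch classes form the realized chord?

The written figures 6/5 are shorthand for 6/5/3: the 3 is implied.
A third above C in this key is E.
A fifth above C in this key is G.
A sixth above C in this key is A.
Together with the bass C, this spells A minor seventh in first inversion.

C, E, G, A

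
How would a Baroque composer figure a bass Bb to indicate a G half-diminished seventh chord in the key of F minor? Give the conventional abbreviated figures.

Bb is the third of G half-diminished seventh, so the chord is in first inversion.
A seventh chord in first inversion is figured 6/5/3, conventionally abbreviated 6/5.

6/5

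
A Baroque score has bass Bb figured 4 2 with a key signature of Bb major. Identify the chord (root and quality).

The figures 4 2 indicate a seventh chord in third inversion.
In third inversion the root lies a second above the bass: a second above Bb in Bb major is C.
The chord tones are Bb, C, Eb, G, giving C minor seventh.

C minor seventh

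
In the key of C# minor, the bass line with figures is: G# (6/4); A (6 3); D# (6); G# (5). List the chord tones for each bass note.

G# (6/4): G#, C#, E.
A (6/3): A, C#, F#.
D# (6/3): D#, F#, B.
G# (5/3): G#, B, D#.

G#, C#, E | A, C#, F# | D#, F#, B | G#, B, D#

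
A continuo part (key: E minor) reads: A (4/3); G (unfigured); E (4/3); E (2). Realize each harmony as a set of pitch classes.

A, C, D, F# | G, B, D | E, G, A, C | E, F#, A, C

A (6/4/3): A, C, D, F#.
G (5/3): G, B, D.
E (6/4/3): E, G, A, C.
E (6/4/2): E, F#, A, C.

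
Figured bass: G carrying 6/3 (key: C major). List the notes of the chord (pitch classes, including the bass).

A third above G in this key is B.
A sixth above G in this key is E.
Together with the bass G, this spells E minor in first inversion.

G, B, E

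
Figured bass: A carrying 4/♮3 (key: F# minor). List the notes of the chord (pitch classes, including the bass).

A, C, D, F#

The written figures 4/♮3 are shorthand for 6/4/3: the 6 is implied.
A third above A in this key is C#, made natural (C) by the ♮ figure.
A fourth above A in this key is D.
A sixth above A in this key is F#.
Together with the bass A, this spells D dominant seventh in second inversion.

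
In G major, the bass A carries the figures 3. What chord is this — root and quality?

A minor

The figures 3 indicate a triad in root position.
In root position the bass is the root, so the root is A.
The chord tones are A, C, E, giving A minor.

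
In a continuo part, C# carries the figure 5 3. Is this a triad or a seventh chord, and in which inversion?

triad, root position

Intervals of 5/3 above the bass form a triad; the bass is the root, so this is root position.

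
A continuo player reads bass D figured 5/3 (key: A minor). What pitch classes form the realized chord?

A third above D in this key is F.
A fifth above D in this key is A.
Together with the bass D, this spells D minor in root position.

D, F, A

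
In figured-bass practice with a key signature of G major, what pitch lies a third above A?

Counting 2 letter steps above A lands on C; in G major, that letter is C.

C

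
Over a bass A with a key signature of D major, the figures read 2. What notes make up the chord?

The written figures 2 are shorthand for 6/4/2: the 6/4 are implied.
A second above A in this key is B.
A fourth above A in this key is D.
A sixth above A in this key is F#.
Together with the bass A, this spells B minor seventh in third inversion.

A, B, D, F#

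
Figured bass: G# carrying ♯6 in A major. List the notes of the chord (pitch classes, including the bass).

The written figures ♯6 are shorthand for 6/3: the 3 is implied.
A third above G# in this key is B.
A sixth above G# in this key is E, raised to E# by the sharp.
Together with the bass G#, this spells E# diminished in first inversion.

G#, B, E#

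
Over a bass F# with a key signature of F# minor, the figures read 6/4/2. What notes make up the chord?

F#, G#, B, D

A second above F# in this key is G#.
A fourth above F# in this key is B.
A sixth above F# in this key is D.
Together with the bass F#, this spells G# half-diminished seventh in third inversion.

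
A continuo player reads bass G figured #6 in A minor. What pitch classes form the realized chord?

The written figures #6 are shorthand for 6/3: the 3 is implied.
A third above G in this key is B.
A sixth above G in this key is E, raised to E# by the sharp.

G, B, E#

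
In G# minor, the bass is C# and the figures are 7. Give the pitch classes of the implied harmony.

C#, E, G#, B

The written figures 7 are shorthand for 7/5/3: the 5/3 are implied.
A third above C# in this key is E.
A fifth above C# in this key is G#.
A seventh above C# in this key is B.
Together with the bass C#, this spells C# minor seventh in root position.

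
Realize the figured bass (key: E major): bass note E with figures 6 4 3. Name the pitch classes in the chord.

E, G#, A, C#

A third above E in this key is G#.
A fourth above E in this key is A.
A sixth above E in this key is C#.
Together with the bass E, this spells A major seventh in second inversion.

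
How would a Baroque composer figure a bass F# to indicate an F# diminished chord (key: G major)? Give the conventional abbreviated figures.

no figures

F# is the root of F# diminished, so the chord is in root position.
A triad in root position is figured 5/3, conventionally abbreviated (no figures — root-position triad).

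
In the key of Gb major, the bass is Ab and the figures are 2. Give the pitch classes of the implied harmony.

The written figures 2 are shorthand for 6/4/2: the 6/4 are implied.
A second above Ab in this key is Bb.
A fourth above Ab in this key is Db.
A sixth above Ab in this key is F.
Together with the bass Ab, this spells Bb minor seventh in third inversion.

Ab, Bb, Db, F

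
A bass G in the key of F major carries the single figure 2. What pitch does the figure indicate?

A

Counting 1 letter step above G lands on A; in F major, that letter is A.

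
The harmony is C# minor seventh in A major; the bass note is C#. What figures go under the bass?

C# is the root of C# minor seventh, so the chord is in root position.
A seventh chord in root position is figured 7/5/3, conventionally abbreviated 7.

7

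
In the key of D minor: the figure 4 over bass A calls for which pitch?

D

Counting 3 letter steps above A lands on D; in D minor, that letter is D.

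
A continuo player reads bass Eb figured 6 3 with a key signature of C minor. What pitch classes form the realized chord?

A third above Eb in this key is G.
A sixth above Eb in this key is C.
Together with the bass Eb, this spells C minor in first inversion.

Eb, G, C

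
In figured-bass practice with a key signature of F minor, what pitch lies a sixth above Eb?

Counting 5 letter steps above Eb lands on C; in F minor, that letter is C.

C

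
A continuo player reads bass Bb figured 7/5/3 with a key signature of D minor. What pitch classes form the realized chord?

A third above Bb in this key is D.
A fifth above Bb in this key is F.
A seventh above Bb in this key is A.
Together with the bass Bb, this spells Bb major seventh in root position.

Bb, D, F, A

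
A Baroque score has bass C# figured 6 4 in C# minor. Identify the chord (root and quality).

The figures 6 4 indicate a triad in second inversion.
In second inversion the root lies a fourth above the bass: a fourth above C# in C# minor is F#.
The chord tones are C#, F#, A, giving F# minor.

F# minor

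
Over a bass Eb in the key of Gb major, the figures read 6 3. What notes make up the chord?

A third above Eb in this key is Gb.
A sixth above Eb in this key is Cb.
Together with the bass Eb, this spells Cb major in first inversion.

Eb, Gb, Cb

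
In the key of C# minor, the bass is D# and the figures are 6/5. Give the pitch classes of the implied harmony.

D#, F#, A, B

The written figures 6/5 are shorthand for 6/5/3: the 3 is implied.
A third above D# in this key is F#.
A fifth above D# in this key is A.
A sixth above D# in this key is B.
Together with the bass D#, this spells B dominant seventh in first inversion.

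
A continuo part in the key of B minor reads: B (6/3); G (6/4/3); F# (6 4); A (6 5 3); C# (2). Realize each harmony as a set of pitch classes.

B, D, G | G, B, C#, E | F#, B, D | A, C#, E, F# | C#, D, F#, A

B (6/3): B, D, G.
G (6/4/3): G, B, C#, E.
F# (6/4): F#, B, D.
A (6/5/3): A, C#, E, F#.
C# (6/4/2): C#, D, F#, A.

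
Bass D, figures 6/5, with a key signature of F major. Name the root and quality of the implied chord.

Bb major seventh

The figures 6/5 indicate a seventh chord in first inversion.
In first inversion the root lies a sixth above the bass: a sixth above D in F major is Bb.
The chord tones are D, F, A, Bb, giving Bb major seventh.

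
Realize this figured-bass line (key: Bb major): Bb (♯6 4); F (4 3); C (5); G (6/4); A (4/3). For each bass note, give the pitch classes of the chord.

Bb, Eb, G# | F, A, Bb, D | C, Eb, G | G, C, Eb | A, C, D, F

Bb (#6/4): Bb, Eb, G#.
F (6/4/3): F, A, Bb, D.
C (5/3): C, Eb, G.
G (6/4): G, C, Eb.
A (6/4/3): A, C, D, F.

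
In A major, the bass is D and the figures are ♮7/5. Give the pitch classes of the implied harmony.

D, F#, A, C

The written figures ♮7/5 are shorthand for 7/5/3: the 3 is implied.
A third above D in this key is F#.
A fifth above D in this key is A.
A seventh above D in this key is C#, made natural (C) by the ♮ figure.
Together with the bass D, this spells D dominant seventh in root position.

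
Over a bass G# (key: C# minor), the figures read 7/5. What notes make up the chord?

G#, B, D#, F#

The written figures 7/5 are shorthand for 7/5/3: the 3 is implied.
A third above G# in this key is B.
A fifth above G# in this key is D#.
A seventh above G# in this key is F#.
Together with the bass G#, this spells G# minor seventh in root position.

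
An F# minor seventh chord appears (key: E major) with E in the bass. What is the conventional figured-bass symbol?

E is the seventh of F# minor seventh, so the chord is in third inversion.
A seventh chord in third inversion is figured 6/4/2, conventionally abbreviated 4/2.

4/2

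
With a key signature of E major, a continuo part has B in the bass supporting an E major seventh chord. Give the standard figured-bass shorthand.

B is the fifth of E major seventh, so the chord is in second inversion.
A seventh chord in second inversion is figured 6/4/3, conventionally abbreviated 4/3.

4/3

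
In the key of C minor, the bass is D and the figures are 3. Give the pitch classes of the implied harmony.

D, F, Ab

The written figures 3 are shorthand for 5/3: the 5 is implied.
A third above D in this key is F.
A fifth above D in this key is Ab.
Together with the bass D, this spells D diminished in root position.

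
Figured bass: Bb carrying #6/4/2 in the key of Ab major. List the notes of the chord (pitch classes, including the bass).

A second above Bb in this key is C.
A fourth above Bb in this key is Eb.
A sixth above Bb in this key is G, raised to G# by the sharp.

Bb, C, Eb, G#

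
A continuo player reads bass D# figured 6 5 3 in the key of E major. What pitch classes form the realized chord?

D#, F#, A, B

A third above D# in this key is F#.
A fifth above D# in this key is A.
A sixth above D# in this key is B.
Together with the bass D#, this spells B dominant seventh in first inversion.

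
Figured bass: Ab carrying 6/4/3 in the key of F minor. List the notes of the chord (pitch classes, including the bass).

Ab, C, Db, F

A third above Ab in this key is C.
A fourth above Ab in this key is Db.
A sixth above Ab in this key is F.
Together with the bass Ab, this spells Db major seventh in second inversion.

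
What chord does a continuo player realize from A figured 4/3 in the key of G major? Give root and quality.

The figures 4/3 indicate a seventh chord in second inversion.
In second inversion the root lies a fourth above the bass: a fourth above A in G major is D.
The chord tones are A, C, D, F#, giving D dominant seventh.

D dominant seventh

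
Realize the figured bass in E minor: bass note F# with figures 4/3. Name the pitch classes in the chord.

F#, A, B, D

The written figures 4/3 are shorthand for 6/4/3: the 6 is implied.
A third above F# in this key is A.
A fourth above F# in this key is B.
A sixth above F# in this key is D.
Together with the bass F#, this spells B minor seventh in second inversion.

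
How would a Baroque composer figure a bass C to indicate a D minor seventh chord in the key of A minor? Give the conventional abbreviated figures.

C is the seventh of D minor seventh, so the chord is in third inversion.
A seventh chord in third inversion is figured 6/4/2, conventionally abbreviated 4/2.

4/2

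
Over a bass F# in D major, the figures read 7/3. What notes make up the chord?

The written figures 7/3 are shorthand for 7/5/3: the 5 is implied.
A third above F# in this key is A.
A fifth above F# in this key is C#.
A seventh above F# in this key is E.
Together with the bass F#, this spells F# minor seventh in root position.

F#, A, C#, E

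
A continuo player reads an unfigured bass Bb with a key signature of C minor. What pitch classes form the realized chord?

Bb, D, F

An unfigured bass implies 5/3.
A third above Bb in this key is D.
A fifth above Bb in this key is F.
Together with the bass Bb, this spells Bb major in root position.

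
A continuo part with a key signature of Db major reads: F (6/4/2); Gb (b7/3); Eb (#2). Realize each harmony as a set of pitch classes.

F (6/4/2): F, Gb, Bb, Db.
Gb (b7/5/3): Gb, Bb, Db, Fb.
Eb (6/4/#2): Eb, F#, Ab, C.

F, Gb, Bb, Db | Gb, Bb, Db, Fb | Eb, F#, Ab, C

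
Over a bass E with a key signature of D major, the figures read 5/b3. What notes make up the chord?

E, Gb, B

A third above E in this key is G, lowered to Gb by the flat.
A fifth above E in this key is B.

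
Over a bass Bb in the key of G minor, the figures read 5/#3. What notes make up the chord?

A third above Bb in this key is D, raised to D# by the sharp.
A fifth above Bb in this key is F.

Bb, D#, F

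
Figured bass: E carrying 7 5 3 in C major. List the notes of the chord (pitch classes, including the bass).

E, G, B, D

A third above E in this key is G.
A fifth above E in this key is B.
A seventh above E in this key is D.
Together with the bass E, this spells E minor seventh in root position.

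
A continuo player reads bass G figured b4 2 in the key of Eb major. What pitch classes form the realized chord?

G, Ab, Cb, Eb

The written figures b4 2 are shorthand for 6/4/2: the 6 is implied.
A second above G in this key is Ab.
A fourth above G in this key is C, lowered to Cb by the flat.
A sixth above G in this key is Eb.
Together with the bass G, this spells Ab minor-major seventh in third inversion.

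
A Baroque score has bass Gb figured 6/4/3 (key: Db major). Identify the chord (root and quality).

The figures 6/4/3 indicate a seventh chord in second inversion.
In second inversion the root lies a fourth above the bass: a fourth above Gb in Db major is C.
The chord tones are Gb, Bb, C, Eb, giving C half-diminished seventh.

C half-diminished seventh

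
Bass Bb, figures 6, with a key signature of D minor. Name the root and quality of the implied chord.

G minor

The figures 6 indicate a triad in first inversion.
In first inversion the root lies a sixth above the bass: a sixth above Bb in D minor is G.
The chord tones are Bb, D, G, giving G minor.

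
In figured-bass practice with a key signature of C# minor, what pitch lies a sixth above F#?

D#

Counting 5 letter steps above F# lands on D; in C# minor, that letter is D#.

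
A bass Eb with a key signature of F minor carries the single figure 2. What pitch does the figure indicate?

F

Counting 1 letter step above Eb lands on F; in F minor, that letter is F.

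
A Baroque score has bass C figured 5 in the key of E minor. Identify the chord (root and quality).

C major

The figures 5 indicate a triad in root position.
In root position the bass is the root, so the root is C.
The chord tones are C, E, G, giving C major.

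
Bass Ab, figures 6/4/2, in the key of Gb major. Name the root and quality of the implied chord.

The figures 6/4/2 indicate a seventh chord in third inversion.
In third inversion the root lies a second above the bass: a second above Ab in Gb major is Bb.
The chord tones are Ab, Bb, Db, F, giving Bb minor seventh.

Bb minor seventh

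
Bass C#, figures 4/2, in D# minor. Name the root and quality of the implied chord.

The figures 4/2 indicate a seventh chord in third inversion.
In third inversion the root lies a second above the bass: a second above C# in D# minor is D#.
The chord tones are C#, D#, F#, A#, giving D# minor seventh.

D# minor seventh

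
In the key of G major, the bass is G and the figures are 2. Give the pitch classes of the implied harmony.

G, A, C, E

The written figures 2 are shorthand for 6/4/2: the 6/4 are implied.
A second above G in this key is A.
A fourth above G in this key is C.
A sixth above G in this key is E.
Together with the bass G, this spells A minor seventh in third inversion.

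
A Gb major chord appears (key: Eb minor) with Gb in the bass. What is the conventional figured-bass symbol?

Gb is the root of Gb major, so the chord is in root position.
A triad in root position is figured 5/3, conventionally abbreviated (no figures — root-position triad).

no figures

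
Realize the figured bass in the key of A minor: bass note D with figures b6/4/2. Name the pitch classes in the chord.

A second above D in this key is E.
A fourth above D in this key is G.
A sixth above D in this key is B, lowered to Bb by the flat.
Together with the bass D, this spells E half-diminished seventh in third inversion.

D, E, G, Bb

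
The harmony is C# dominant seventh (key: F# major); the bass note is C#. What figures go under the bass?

C# is the root of C# dominant seventh, so the chord is in root position.
A seventh chord in root position is figured 7/5/3, conventionally abbreviated 7.

7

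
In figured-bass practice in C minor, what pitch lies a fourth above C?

Counting 3 letter steps above C lands on F; in C minor, that letter is F.

F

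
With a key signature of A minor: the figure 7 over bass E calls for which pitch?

D

Counting 6 letter steps above E lands on D; in A minor, that letter is D.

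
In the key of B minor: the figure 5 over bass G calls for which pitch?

Counting 4 letter steps above G lands on D; in B minor, that letter is D.

D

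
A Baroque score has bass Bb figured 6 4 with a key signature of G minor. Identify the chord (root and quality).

Eb major

The figures 6 4 indicate a triad in second inversion.
In second inversion the root lies a fourth above the bass: a fourth above Bb in G minor is Eb.
The chord tones are Bb, Eb, G, giving Eb major.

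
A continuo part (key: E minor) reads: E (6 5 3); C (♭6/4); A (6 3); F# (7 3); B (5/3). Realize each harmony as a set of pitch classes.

E, G, B, C | C, F#, Ab | A, C, F# | F#, A, C, E | B, D, F#

E (6/5/3): E, G, B, C.
C (b6/4): C, F#, Ab.
A (6/3): A, C, F#.
F# (7/5/3): F#, A, C, E.
B (5/3): B, D, F#.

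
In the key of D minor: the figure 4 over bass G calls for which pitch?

C

Counting 3 letter steps above G lands on C; in D minor, that letter is C.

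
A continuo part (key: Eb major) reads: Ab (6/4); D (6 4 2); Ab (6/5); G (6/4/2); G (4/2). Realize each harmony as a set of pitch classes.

Ab (6/4): Ab, D, F.
D (6/4/2): D, Eb, G, Bb.
Ab (6/5/3): Ab, C, Eb, F.
G (6/4/2): G, Ab, C, Eb.
G (6/4/2): G, Ab, C, Eb.

Ab, D, F | D, Eb, G, Bb | Ab, C, Eb, F | G, Ab, C, Eb | G, Ab, C, Eb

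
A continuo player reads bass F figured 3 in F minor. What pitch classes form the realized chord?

The written figures 3 are shorthand for 5/3: the 5 is implied.
A third above F in this key is Ab.
A fifth above F in this key is C.
Together with the bass F, this spells F minor in root position.

F, Ab, C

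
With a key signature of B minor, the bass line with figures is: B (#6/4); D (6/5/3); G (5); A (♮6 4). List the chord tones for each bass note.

B (#6/4): B, E, G#.
D (6/5/3): D, F#, A, B.
G (5/3): G, B, D.
A (♮6/4): A, D, F.

B, E, G# | D, F#, A, B | G, B, D | A, D, F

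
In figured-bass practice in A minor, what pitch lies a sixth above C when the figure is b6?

Ab

Counting 5 letter steps above C lands on A; in A minor, that letter is A.
The b6 figure lowers it a semitone, giving Ab.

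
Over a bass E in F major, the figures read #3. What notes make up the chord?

The written figures #3 are shorthand for 5/3: the 5 is implied.
A third above E in this key is G, raised to G# by the sharp.
A fifth above E in this key is Bb.

E, G#, Bb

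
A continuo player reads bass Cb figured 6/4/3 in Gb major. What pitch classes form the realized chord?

Cb, Eb, F, Ab

A third above Cb in this key is Eb.
A fourth above Cb in this key is F.
A sixth above Cb in this key is Ab.
Together with the bass Cb, this spells F half-diminished seventh in second inversion.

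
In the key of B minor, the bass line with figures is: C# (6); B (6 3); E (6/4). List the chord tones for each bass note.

C#, E, A | B, D, G | E, A, C#

C# (6/3): C#, E, A.
B (6/3): B, D, G.
E (6/4): E, A, C#.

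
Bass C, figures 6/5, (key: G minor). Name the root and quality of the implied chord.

A half-diminished seventh

The figures 6/5 indicate a seventh chord in first inversion.
In first inversion the root lies a sixth above the bass: a sixth above C in G minor is A.
The chord tones are C, Eb, G, A, giving A half-diminished seventh.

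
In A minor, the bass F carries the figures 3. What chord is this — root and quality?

The figures 3 indicate a triad in root position.
In root position the bass is the root, so the root is F.
The chord tones are F, A, C, giving F major.

F major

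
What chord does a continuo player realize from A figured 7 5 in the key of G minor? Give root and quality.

The figures 7 5 indicate a seventh chord in root position.
In root position the bass is the root, so the root is A.
The chord tones are A, C, Eb, G, giving A half-diminished seventh.

A half-diminished seventh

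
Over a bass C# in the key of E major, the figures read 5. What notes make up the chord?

The written figures 5 are shorthand for 5/3: the 3 is implied.
A third above C# in this key is E.
A fifth above C# in this key is G#.
Together with the bass C#, this spells C# minor in root position.

C#, E, G#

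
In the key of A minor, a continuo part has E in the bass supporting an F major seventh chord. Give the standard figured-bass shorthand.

E is the seventh of F major seventh, so the chord is in third inversion.
A seventh chord in third inversion is figured 6/4/2, conventionally abbreviated 4/2.

4/2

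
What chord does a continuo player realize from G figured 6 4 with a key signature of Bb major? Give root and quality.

C minor

The figures 6 4 indicate a triad in second inversion.
In second inversion the root lies a fourth above the bass: a fourth above G in Bb major is C.
The chord tones are G, C, Eb, giving C minor.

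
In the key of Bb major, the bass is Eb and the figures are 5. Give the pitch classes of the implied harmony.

The written figures 5 are shorthand for 5/3: the 3 is implied.
A third above Eb in this key is G.
A fifth above Eb in this key is Bb.
Together with the bass Eb, this spells Eb major in root position.

Eb, G, Bb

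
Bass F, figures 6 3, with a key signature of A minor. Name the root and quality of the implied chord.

D minor

The figures 6 3 indicate a triad in first inversion.
In first inversion the root lies a sixth above the bass: a sixth above F in A minor is D.
The chord tones are F, A, D, giving D minor.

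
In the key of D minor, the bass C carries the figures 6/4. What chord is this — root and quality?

F major

The figures 6/4 indicate a triad in second inversion.
In second inversion the root lies a fourth above the bass: a fourth above C in D minor is F.
The chord tones are C, F, A, giving F major.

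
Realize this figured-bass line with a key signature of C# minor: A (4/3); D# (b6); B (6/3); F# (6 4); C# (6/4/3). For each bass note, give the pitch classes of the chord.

A (6/4/3): A, C#, D#, F#.
D# (b6/3): D#, F#, Bb.
B (6/3): B, D#, G#.
F# (6/4): F#, B, D#.
C# (6/4/3): C#, E, F#, A.

A, C#, D#, F# | D#, F#, Bb | B, D#, G# | F#, B, D# | C#, E, F#, A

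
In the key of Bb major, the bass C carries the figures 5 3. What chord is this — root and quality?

C minor

The figures 5 3 indicate a triad in root position.
In root position the bass is the root, so the root is C.
The chord tones are C, Eb, G, giving C minor.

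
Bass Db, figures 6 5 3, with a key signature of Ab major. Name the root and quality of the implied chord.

The figures 6 5 3 indicate a seventh chord in first inversion.
In first inversion the root lies a sixth above the bass: a sixth above Db in Ab major is Bb.
The chord tones are Db, F, Ab, Bb, giving Bb minor seventh.

Bb minor seventh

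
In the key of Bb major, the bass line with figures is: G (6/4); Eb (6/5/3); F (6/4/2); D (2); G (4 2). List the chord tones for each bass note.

G, C, Eb | Eb, G, Bb, C | F, G, Bb, D | D, Eb, G, Bb | G, A, C, Eb

G (6/4): G, C, Eb.
Eb (6/5/3): Eb, G, Bb, C.
F (6/4/2): F, G, Bb, D.
D (6/4/2): D, Eb, G, Bb.
G (6/4/2): G, A, C, Eb.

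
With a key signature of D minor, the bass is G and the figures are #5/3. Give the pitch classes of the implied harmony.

G, Bb, D#

A third above G in this key is Bb.
A fifth above G in this key is D, raised to D# by the sharp.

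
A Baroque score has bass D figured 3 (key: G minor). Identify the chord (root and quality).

D minor

The figures 3 indicate a triad in root position.
In root position the bass is the root, so the root is D.
The chord tones are D, F, A, giving D minor.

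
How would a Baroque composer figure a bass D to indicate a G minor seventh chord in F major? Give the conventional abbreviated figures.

4/3

D is the fifth of G minor seventh, so the chord is in second inversion.
A seventh chord in second inversion is figured 6/4/3, conventionally abbreviated 4/3.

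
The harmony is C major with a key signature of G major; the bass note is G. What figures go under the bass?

G is the fifth of C major, so the chord is in second inversion.
A triad in second inversion is figured 6/4, conventionally abbreviated 6/4.

6/4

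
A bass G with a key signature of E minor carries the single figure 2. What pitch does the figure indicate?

Counting 1 letter step above G lands on A; in E minor, that letter is A.

A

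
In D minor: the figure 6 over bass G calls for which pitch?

Counting 5 letter steps above G lands on E; in D minor, that letter is E.

E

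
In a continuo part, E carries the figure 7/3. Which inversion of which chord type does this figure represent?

7/3 is shorthand for 7/5/3.
Intervals of 7/5/3 above the bass form a seventh chord; the bass is the root, so this is root position.

seventh chord, root position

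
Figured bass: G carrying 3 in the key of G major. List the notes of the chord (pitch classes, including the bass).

The written figures 3 are shorthand for 5/3: the 5 is implied.
A third above G in this key is B.
A fifth above G in this key is D.
Together with the bass G, this spells G major in root position.

G, B, D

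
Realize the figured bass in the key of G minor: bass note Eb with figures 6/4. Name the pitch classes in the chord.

Eb, A, C

A fourth above Eb in this key is A.
A sixth above Eb in this key is C.
Together with the bass Eb, this spells A diminished in second inversion.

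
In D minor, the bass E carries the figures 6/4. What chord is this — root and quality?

A minor

The figures 6/4 indicate a triad in second inversion.
In second inversion the root lies a fourth above the bass: a fourth above E in D minor is A.
The chord tones are E, A, C, giving A minor.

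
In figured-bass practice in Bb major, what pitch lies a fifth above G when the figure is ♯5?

Counting 4 letter steps above G lands on D; in Bb major, that letter is D.
The #5 figure raises it a semitone, giving D#.

D#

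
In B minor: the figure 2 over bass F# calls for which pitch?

G

Counting 1 letter step above F# lands on G; in B minor, that letter is G.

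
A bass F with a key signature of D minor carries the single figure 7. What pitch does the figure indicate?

Counting 6 letter steps above F lands on E; in D minor, that letter is E.

E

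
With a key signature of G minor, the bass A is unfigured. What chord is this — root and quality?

A diminished

An unfigured bass indicates a triad in root position.
In root position the bass is the root, so the root is A.
The chord tones are A, C, Eb, giving A diminished.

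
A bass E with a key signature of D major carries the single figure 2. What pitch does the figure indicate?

F#

Counting 1 letter step above E lands on F; in D major, that letter is F#.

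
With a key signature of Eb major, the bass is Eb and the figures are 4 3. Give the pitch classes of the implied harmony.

The written figures 4 3 are shorthand for 6/4/3: the 6 is implied.
A third above Eb in this key is G.
A fourth above Eb in this key is Ab.
A sixth above Eb in this key is C.
Together with the bass Eb, this spells Ab major seventh in second inversion.

Eb, G, Ab, C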